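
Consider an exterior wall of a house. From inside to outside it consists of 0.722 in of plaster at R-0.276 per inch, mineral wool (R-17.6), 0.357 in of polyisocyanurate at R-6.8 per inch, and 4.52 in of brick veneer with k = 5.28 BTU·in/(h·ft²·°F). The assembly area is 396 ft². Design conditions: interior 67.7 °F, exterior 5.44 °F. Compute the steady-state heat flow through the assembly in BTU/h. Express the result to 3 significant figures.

1170 BTU/h

0.722 × 0.276 = 0.1993
0.357 × 6.8 = 2.428
4.52/5.28 = 0.8561
R_total = 0.1993 + 17.6 + 2.428 + 0.8561 = 21.08 ft²·°F·h/BTU
Q = A·ΔT/R = 396 × (67.7 − 5.44) / 21.08 = 1169 BTU/h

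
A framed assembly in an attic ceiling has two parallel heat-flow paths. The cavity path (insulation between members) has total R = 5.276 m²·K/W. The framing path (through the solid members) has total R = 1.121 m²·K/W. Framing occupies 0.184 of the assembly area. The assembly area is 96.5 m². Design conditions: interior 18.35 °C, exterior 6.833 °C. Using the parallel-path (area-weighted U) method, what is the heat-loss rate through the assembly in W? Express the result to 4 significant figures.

U_eff = 0.816/5.276 + 0.184/1.121 = 0.15466 + 0.16414 = 0.3188
R_eff = 1/U_eff = 3.1367 m²·K/W
Q = 96.5 × (18.35 − 6.833) / 3.1367 = 354.31 W

354.3 W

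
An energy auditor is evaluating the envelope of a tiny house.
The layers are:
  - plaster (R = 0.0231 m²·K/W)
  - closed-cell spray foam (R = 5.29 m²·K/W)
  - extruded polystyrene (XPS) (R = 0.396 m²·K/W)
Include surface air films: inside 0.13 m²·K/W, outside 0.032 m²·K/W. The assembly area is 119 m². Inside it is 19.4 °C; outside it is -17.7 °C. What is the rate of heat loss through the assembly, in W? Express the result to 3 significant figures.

752 W

R_total = 0.13 + 0.0231 + 5.29 + 0.396 + 0.032 = 5.871 m²·K/W
Q = A·ΔT/R = 119 × (19.4 − (-17.7)) / 5.871 = 752 W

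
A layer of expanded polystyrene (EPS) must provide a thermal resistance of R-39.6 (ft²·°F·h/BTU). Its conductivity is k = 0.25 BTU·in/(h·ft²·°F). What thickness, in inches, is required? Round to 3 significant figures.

L = R × k = 39.6 × 0.25 = 9.9 in

9.90 in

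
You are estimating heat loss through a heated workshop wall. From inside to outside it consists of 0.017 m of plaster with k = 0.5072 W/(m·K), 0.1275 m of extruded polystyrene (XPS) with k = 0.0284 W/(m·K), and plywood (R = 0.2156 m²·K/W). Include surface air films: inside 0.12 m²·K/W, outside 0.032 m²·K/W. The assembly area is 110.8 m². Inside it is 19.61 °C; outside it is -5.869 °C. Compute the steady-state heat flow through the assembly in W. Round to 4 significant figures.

0.017/0.5072 = 0.033517
0.1275/0.0284 = 4.4894
R_total = 0.12 + 0.033517 + 4.4894 + 0.2156 + 0.032 = 4.8906 m²·K/W
Q = A·ΔT/R = 110.8 × (19.61 − (-5.869)) / 4.8906 = 577.25 W

577.3 W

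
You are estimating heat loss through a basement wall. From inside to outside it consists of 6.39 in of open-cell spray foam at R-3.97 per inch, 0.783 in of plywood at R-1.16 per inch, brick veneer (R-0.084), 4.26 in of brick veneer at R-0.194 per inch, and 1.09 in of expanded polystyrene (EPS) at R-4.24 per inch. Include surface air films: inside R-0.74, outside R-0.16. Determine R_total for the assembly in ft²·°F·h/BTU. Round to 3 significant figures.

32.7 ft²·°F·h/BTU

6.39 × 3.97 = 25.37
0.783 × 1.16 = 0.9083
4.26 × 0.194 = 0.8264
1.09 × 4.24 = 4.622
R_total = 0.74 + 25.37 + 0.9083 + 0.084 + 0.8264 + 4.622 + 0.16 = 32.71 ft²·°F·h/BTU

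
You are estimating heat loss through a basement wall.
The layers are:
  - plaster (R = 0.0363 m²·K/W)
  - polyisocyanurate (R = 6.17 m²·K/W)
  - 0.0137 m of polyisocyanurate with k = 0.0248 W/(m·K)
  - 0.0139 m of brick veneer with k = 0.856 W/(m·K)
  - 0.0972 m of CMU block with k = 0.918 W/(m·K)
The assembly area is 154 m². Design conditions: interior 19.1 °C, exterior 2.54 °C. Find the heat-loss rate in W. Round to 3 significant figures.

371 W

0.0137/0.0248 = 0.5524
0.0139/0.856 = 0.01624
0.0972/0.918 = 0.1059
R_total = 0.0363 + 6.17 + 0.5524 + 0.01624 + 0.1059 = 6.881 m²·K/W
Q = A·ΔT/R = 154 × (19.1 − 2.54) / 6.881 = 370.6 W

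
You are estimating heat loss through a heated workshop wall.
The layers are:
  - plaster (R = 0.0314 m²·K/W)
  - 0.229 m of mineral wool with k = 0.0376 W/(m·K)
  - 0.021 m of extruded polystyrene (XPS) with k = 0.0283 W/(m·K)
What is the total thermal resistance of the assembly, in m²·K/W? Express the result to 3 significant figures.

0.229/0.0376 = 6.09
0.021/0.0283 = 0.742
R_total = 0.0314 + 6.09 + 0.742 = 6.864 m²·K/W

6.86 m²·K/W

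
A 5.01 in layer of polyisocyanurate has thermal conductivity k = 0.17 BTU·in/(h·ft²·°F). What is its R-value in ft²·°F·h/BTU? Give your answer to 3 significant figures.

29.5 ft²·°F·h/BTU

R = L/k = 5.01/0.17 = 29.47 ft²·°F·h/BTU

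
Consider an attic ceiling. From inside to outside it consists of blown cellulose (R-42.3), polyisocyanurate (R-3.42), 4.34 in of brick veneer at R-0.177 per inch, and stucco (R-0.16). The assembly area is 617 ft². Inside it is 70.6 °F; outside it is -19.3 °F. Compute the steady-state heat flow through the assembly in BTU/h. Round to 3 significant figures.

4.34 × 0.177 = 0.7682
R_total = 42.3 + 3.42 + 0.7682 + 0.16 = 46.65 ft²·°F·h/BTU
Q = A·ΔT/R = 617 × (70.6 − (-19.3)) / 46.65 = 1189 BTU/h

1190 BTU/h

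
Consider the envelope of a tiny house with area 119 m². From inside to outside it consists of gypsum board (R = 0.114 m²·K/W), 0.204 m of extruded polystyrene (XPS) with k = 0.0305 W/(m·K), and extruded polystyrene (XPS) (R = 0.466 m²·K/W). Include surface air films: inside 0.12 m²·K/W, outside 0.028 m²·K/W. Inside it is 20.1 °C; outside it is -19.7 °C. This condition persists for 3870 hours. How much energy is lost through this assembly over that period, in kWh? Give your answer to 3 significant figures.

0.204/0.0305 = 6.689
R_total = 0.12 + 0.114 + 6.689 + 0.466 + 0.028 = 7.417 m²·K/W
Q = 119 × (20.1 − (-19.7)) / 7.417 = 638.6 W
E = 638.6 W × 3870 h / 1000 = 2471 kWh

2470 kWh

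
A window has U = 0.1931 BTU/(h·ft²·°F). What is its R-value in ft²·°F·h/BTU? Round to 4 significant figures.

R = 1/U = 1/0.1931 = 5.1787

5.179 ft²·°F·h/BTU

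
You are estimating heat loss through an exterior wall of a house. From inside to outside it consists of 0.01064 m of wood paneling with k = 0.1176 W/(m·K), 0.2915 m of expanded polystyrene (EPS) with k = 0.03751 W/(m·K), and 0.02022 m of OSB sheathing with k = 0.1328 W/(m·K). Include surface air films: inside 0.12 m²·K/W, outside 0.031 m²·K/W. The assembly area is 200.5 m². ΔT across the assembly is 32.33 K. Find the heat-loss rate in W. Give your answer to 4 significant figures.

0.01064/0.1176 = 0.090476
0.2915/0.03751 = 7.7713
0.02022/0.1328 = 0.15226
R_total = 0.12 + 0.090476 + 7.7713 + 0.15226 + 0.031 = 8.165 m²·K/W
Q = A·ΔT/R = 200.5 × 32.33 / 8.165 = 793.9 W

793.9 W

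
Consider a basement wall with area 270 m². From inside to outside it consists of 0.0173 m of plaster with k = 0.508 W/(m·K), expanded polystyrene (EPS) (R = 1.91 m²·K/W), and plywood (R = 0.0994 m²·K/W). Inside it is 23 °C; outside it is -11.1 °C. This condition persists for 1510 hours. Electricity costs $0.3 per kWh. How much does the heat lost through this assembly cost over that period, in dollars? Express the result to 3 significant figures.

0.0173/0.508 = 0.03406
R_total = 0.03406 + 1.91 + 0.0994 = 2.043 m²·K/W
Q = 270 × (23 − (-11.1)) / 2.043 = 4506 W
E = 4506 W × 1510 h / 1000 = 6803 kWh
Cost = 6803 × 0.3 = $2041

2040 dollars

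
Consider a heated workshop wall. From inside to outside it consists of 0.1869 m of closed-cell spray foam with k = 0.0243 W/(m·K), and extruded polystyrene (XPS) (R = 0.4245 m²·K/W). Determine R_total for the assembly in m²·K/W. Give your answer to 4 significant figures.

0.1869/0.0243 = 7.6914
R_total = 7.6914 + 0.4245 = 8.1159 m²·K/W

8.116 m²·K/W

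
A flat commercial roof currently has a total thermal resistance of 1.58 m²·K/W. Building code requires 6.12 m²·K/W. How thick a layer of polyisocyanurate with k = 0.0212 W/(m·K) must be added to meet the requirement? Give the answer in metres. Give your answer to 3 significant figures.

0.0962 m

ΔR = 6.12 − 1.58 = 4.54 m²·K/W
L = ΔR × k = 4.54 × 0.0212 = 0.09625 m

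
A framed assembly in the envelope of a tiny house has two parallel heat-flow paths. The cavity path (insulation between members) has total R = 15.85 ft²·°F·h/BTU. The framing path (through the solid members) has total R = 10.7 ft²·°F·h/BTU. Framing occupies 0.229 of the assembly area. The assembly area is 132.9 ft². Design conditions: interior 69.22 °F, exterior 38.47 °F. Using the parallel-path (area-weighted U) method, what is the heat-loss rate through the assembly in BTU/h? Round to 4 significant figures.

U_eff = 0.771/15.85 + 0.229/10.7 = 0.048644 + 0.021402 = 0.070045
R_eff = 1/U_eff = 14.276 ft²·°F·h/BTU
Q = 132.9 × (69.22 − 38.47) / 14.276 = 286.25 BTU/h

286.3 BTU/h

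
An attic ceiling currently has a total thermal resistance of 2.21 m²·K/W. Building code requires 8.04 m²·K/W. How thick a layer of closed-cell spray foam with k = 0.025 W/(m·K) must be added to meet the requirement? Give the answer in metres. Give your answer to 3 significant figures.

ΔR = 8.04 − 2.21 = 5.83 m²·K/W
L = ΔR × k = 5.83 × 0.025 = 0.1457 m

0.146 m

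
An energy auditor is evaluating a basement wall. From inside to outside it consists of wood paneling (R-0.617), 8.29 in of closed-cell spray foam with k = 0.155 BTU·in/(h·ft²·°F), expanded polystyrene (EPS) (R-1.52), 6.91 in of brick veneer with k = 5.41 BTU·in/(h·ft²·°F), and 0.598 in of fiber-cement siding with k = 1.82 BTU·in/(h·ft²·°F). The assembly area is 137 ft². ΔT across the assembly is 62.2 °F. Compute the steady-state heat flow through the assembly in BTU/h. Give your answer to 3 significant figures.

8.29/0.155 = 53.48
6.91/5.41 = 1.277
0.598/1.82 = 0.3286
R_total = 0.617 + 53.48 + 1.52 + 1.277 + 0.3286 = 57.23 ft²·°F·h/BTU
Q = A·ΔT/R = 137 × 62.2 / 57.23 = 148.9 BTU/h

149 BTU/h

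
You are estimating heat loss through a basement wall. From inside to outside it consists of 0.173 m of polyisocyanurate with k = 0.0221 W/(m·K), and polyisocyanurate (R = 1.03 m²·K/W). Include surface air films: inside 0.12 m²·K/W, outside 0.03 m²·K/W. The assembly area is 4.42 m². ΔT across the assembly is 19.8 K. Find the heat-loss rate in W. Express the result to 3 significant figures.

9.72 W

0.173/0.0221 = 7.828
R_total = 0.12 + 7.828 + 1.03 + 0.03 = 9.008 m²·K/W
Q = A·ΔT/R = 4.42 × 19.8 / 9.008 = 9.715 W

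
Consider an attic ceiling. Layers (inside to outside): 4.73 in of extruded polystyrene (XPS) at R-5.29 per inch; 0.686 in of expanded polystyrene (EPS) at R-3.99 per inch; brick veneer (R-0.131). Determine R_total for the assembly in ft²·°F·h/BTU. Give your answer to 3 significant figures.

4.73 × 5.29 = 25.02
0.686 × 3.99 = 2.737
R_total = 25.02 + 2.737 + 0.131 = 27.89 ft²·°F·h/BTU

27.9 ft²·°F·h/BTU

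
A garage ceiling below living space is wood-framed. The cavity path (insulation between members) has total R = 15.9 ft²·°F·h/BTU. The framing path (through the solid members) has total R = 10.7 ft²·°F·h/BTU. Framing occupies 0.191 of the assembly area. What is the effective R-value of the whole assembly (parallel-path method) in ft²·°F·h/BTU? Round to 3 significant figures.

U_eff = 0.809/15.9 + 0.191/10.7 = 0.05088 + 0.01785 = 0.06873
R_eff = 1/U_eff = 14.55 ft²·°F·h/BTU

14.5 ft²·°F·h/BTU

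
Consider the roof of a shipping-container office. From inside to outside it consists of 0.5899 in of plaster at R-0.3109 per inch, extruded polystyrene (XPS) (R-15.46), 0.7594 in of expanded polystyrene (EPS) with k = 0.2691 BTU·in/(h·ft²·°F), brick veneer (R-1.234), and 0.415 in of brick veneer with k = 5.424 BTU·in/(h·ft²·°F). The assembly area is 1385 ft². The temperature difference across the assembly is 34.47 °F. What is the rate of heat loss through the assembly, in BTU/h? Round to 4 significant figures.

0.5899 × 0.3109 = 0.1834
0.7594/0.2691 = 2.822
0.415/5.424 = 0.076512
R_total = 0.1834 + 15.46 + 2.822 + 1.234 + 0.076512 = 19.776 ft²·°F·h/BTU
Q = A·ΔT/R = 1385 × 34.47 / 19.776 = 2414.1 BTU/h

2414 BTU/h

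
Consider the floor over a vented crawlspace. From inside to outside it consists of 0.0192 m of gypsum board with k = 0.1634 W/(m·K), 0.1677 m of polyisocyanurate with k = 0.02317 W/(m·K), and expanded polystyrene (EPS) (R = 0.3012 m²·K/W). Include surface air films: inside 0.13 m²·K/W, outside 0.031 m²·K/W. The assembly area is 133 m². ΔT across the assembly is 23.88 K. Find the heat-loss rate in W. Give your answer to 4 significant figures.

406.3 W

0.0192/0.1634 = 0.1175
0.1677/0.02317 = 7.2378
R_total = 0.13 + 0.1175 + 7.2378 + 0.3012 + 0.031 = 7.8175 m²·K/W
Q = A·ΔT/R = 133 × 23.88 / 7.8175 = 406.27 W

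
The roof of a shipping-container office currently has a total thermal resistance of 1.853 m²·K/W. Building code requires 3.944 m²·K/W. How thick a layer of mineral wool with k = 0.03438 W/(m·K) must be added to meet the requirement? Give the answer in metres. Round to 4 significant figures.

0.07189 m

ΔR = 3.944 − 1.853 = 2.091 m²·K/W
L = ΔR × k = 2.091 × 0.03438 = 0.071889 m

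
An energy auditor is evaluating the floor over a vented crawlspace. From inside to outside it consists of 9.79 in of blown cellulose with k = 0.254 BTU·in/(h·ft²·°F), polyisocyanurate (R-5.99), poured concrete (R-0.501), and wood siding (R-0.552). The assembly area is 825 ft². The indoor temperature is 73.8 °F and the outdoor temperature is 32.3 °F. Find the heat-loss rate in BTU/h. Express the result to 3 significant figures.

751 BTU/h

9.79/0.254 = 38.54
R_total = 38.54 + 5.99 + 0.501 + 0.552 = 45.59 ft²·°F·h/BTU
Q = A·ΔT/R = 825 × (73.8 − 32.3) / 45.59 = 751 BTU/h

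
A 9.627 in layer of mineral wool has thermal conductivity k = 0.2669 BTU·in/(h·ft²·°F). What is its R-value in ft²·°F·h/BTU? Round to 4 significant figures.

36.07 ft²·°F·h/BTU

R = L/k = 9.627/0.2669 = 36.07 ft²·°F·h/BTU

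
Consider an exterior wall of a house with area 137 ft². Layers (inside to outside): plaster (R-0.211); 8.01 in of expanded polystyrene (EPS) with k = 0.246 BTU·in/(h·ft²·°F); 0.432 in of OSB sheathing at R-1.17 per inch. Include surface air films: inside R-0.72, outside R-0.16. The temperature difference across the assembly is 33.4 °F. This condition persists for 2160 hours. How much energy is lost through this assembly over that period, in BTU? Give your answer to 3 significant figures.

8.01/0.246 = 32.56
0.432 × 1.17 = 0.5054
R_total = 0.72 + 0.211 + 32.56 + 0.5054 + 0.16 = 34.16 ft²·°F·h/BTU
Q = 137 × 33.4 / 34.16 = 134 BTU/h
E = 134 × 2160 = 289400 BTU

289000 BTU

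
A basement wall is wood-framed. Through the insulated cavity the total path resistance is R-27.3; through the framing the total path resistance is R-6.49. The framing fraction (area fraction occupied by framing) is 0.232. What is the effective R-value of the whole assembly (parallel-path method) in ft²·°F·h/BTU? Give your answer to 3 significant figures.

15.7 ft²·°F·h/BTU

U_eff = 0.768/27.3 + 0.232/6.49 = 0.02813 + 0.03575 = 0.06388
R_eff = 1/U_eff = 15.65 ft²·°F·h/BTU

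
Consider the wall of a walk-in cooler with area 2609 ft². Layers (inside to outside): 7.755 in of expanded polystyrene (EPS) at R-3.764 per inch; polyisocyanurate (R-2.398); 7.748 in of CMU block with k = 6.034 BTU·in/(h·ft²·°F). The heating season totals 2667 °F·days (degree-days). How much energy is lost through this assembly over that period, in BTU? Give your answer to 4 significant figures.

7.755 × 3.764 = 29.19
7.748/6.034 = 1.2841
R_total = 29.19 + 2.398 + 1.2841 = 32.872 ft²·°F·h/BTU
E = A × HDD × 24 / R = 2609 × 2667 × 24 / 32.872 = 5080200 BTU

5080000 BTU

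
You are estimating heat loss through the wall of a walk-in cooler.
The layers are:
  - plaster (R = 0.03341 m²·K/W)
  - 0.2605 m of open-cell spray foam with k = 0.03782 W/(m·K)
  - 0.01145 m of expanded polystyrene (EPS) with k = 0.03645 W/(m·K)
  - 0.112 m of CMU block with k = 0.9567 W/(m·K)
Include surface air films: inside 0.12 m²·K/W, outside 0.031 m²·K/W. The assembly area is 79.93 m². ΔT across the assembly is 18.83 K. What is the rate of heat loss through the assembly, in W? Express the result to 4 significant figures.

0.2605/0.03782 = 6.8879
0.01145/0.03645 = 0.31413
0.112/0.9567 = 0.11707
R_total = 0.12 + 0.03341 + 6.8879 + 0.31413 + 0.11707 + 0.031 = 7.5035 m²·K/W
Q = A·ΔT/R = 79.93 × 18.83 / 7.5035 = 200.58 W

200.6 W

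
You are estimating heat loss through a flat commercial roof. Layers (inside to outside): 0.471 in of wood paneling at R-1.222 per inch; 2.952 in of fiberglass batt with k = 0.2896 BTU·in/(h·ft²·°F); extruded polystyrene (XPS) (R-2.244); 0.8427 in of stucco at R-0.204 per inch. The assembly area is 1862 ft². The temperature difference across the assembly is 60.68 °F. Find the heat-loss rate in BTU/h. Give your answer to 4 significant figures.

0.471 × 1.222 = 0.57556
2.952/0.2896 = 10.193
0.8427 × 0.204 = 0.17191
R_total = 0.57556 + 10.193 + 2.244 + 0.17191 = 13.185 ft²·°F·h/BTU
Q = A·ΔT/R = 1862 × 60.68 / 13.185 = 8569.4 BTU/h

8569 BTU/h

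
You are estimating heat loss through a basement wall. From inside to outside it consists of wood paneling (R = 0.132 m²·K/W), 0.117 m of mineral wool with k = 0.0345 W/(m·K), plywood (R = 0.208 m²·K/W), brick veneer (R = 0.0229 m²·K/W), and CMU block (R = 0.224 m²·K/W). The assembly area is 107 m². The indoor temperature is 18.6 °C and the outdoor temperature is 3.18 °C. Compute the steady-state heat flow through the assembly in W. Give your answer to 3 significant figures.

0.117/0.0345 = 3.391
R_total = 0.132 + 3.391 + 0.208 + 0.0229 + 0.224 = 3.978 m²·K/W
Q = A·ΔT/R = 107 × (18.6 − 3.18) / 3.978 = 414.7 W

415 W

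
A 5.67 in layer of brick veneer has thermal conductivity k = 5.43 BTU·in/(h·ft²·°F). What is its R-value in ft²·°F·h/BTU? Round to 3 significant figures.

R = L/k = 5.67/5.43 = 1.044 ft²·°F·h/BTU

1.04 ft²·°F·h/BTU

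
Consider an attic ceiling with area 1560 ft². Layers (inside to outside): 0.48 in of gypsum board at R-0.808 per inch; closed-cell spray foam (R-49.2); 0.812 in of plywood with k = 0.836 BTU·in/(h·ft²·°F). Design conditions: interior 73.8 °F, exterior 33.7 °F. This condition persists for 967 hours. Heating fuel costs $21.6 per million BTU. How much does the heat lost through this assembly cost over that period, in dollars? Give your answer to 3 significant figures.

0.48 × 0.808 = 0.3878
0.812/0.836 = 0.9713
R_total = 0.3878 + 49.2 + 0.9713 = 50.56 ft²·°F·h/BTU
Q = 1560 × (73.8 − 33.7) / 50.56 = 1237 BTU/h
E = 1237 × 967 = 1196000 BTU
Cost = 1196000/10⁶ × 21.6 = $25.84

25.8 dollars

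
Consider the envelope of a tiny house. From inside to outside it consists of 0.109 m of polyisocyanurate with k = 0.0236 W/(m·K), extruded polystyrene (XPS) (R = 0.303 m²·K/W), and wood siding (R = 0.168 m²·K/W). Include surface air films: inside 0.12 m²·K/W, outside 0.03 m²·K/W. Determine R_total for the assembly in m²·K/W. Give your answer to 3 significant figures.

0.109/0.0236 = 4.619
R_total = 0.12 + 4.619 + 0.303 + 0.168 + 0.03 = 5.24 m²·K/W

5.24 m²·K/W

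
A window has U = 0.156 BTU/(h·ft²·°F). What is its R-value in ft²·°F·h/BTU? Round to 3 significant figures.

R = 1/U = 1/0.156 = 6.41

6.41 ft²·°F·h/BTU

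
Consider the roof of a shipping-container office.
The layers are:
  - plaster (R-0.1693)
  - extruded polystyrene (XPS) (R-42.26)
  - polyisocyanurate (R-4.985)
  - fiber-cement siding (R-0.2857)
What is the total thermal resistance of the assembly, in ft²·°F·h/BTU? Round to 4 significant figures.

R_total = 0.1693 + 42.26 + 4.985 + 0.2857 = 47.7 ft²·°F·h/BTU

47.70 ft²·°F·h/BTU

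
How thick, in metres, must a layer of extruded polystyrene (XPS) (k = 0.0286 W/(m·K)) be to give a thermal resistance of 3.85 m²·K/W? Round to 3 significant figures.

L = R·k = 3.85 × 0.0286 = 0.1101 m

0.110 m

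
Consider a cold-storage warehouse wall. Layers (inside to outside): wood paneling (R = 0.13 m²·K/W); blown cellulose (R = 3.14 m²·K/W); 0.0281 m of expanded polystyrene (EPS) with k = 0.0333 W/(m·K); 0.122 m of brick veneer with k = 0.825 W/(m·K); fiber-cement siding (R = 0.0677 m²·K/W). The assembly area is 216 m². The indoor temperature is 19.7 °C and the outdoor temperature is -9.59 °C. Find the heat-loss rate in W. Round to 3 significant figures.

0.0281/0.0333 = 0.8438
0.122/0.825 = 0.1479
R_total = 0.13 + 3.14 + 0.8438 + 0.1479 + 0.0677 = 4.329 m²·K/W
Q = A·ΔT/R = 216 × (19.7 − (-9.59)) / 4.329 = 1461 W

1460 W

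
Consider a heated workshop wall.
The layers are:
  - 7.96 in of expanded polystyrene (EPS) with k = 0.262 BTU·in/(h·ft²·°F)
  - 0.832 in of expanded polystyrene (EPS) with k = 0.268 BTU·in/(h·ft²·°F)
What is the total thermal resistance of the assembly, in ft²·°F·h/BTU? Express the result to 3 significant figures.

33.5 ft²·°F·h/BTU

7.96/0.262 = 30.38
0.832/0.268 = 3.104
R_total = 30.38 + 3.104 = 33.49 ft²·°F·h/BTU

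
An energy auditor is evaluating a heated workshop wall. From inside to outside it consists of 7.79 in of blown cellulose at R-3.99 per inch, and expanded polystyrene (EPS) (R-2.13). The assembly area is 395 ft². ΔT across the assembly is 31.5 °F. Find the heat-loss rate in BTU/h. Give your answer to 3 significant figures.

375 BTU/h

7.79 × 3.99 = 31.08
R_total = 31.08 + 2.13 = 33.21 ft²·°F·h/BTU
Q = A·ΔT/R = 395 × 31.5 / 33.21 = 374.6 BTU/h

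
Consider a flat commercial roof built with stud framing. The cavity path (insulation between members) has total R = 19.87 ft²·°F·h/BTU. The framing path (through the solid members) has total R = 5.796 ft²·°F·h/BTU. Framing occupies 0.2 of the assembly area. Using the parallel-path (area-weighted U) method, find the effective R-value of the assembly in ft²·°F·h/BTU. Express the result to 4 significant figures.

13.37 ft²·°F·h/BTU

U_eff = 0.8/19.87 + 0.2/5.796 = 0.040262 + 0.034507 = 0.074768
R_eff = 1/U_eff = 13.375 ft²·°F·h/BTU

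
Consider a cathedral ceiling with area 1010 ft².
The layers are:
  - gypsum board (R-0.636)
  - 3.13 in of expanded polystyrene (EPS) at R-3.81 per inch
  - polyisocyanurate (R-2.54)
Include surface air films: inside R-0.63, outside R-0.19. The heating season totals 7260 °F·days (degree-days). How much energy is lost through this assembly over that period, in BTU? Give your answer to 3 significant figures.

3.13 × 3.81 = 11.93
R_total = 0.63 + 0.636 + 11.93 + 2.54 + 0.19 = 15.92 ft²·°F·h/BTU
E = A × HDD × 24 / R = 1010 × 7260 × 24 / 15.92 = 11050000 BTU

11100000 BTU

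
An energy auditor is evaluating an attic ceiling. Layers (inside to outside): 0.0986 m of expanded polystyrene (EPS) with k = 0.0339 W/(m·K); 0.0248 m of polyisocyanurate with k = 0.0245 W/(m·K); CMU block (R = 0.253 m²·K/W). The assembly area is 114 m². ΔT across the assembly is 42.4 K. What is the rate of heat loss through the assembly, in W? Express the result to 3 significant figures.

1160 W

0.0986/0.0339 = 2.909
0.0248/0.0245 = 1.012
R_total = 2.909 + 1.012 + 0.253 = 4.174 m²·K/W
Q = A·ΔT/R = 114 × 42.4 / 4.174 = 1158 W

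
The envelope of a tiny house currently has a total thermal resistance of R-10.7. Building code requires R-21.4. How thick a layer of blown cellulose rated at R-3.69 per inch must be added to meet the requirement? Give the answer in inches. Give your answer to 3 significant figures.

2.90 in

ΔR = 21.4 − 10.7 = 10.7 ft²·°F·h/BTU
L = ΔR / (R/in) = 10.7/3.69 = 2.9 in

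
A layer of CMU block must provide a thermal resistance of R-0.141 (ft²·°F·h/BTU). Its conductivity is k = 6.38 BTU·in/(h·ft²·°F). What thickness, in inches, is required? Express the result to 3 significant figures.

0.900 in

L = R × k = 0.141 × 6.38 = 0.8996 in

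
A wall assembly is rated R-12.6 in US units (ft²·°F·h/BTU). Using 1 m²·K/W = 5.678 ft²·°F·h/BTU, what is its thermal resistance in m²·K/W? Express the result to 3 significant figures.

2.22 m²·K/W

R_SI = 12.6/5.678 = 2.219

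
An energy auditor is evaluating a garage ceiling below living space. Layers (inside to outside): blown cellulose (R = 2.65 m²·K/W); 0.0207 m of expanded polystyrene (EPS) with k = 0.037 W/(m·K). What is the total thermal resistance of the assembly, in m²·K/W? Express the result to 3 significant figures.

3.21 m²·K/W

0.0207/0.037 = 0.5595
R_total = 2.65 + 0.5595 = 3.209 m²·K/W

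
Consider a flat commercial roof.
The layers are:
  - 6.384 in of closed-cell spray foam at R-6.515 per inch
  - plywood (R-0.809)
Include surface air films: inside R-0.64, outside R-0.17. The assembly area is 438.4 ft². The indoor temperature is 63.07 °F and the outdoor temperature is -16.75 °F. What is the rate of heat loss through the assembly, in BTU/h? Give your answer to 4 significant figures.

6.384 × 6.515 = 41.592
R_total = 0.64 + 41.592 + 0.809 + 0.17 = 43.211 ft²·°F·h/BTU
Q = A·ΔT/R = 438.4 × (63.07 − (-16.75)) / 43.211 = 809.82 BTU/h

809.8 BTU/h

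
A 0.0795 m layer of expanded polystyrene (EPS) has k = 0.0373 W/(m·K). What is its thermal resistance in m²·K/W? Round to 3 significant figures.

2.13 m²·K/W

R = L/k = 0.0795/0.0373 = 2.131 m²·K/W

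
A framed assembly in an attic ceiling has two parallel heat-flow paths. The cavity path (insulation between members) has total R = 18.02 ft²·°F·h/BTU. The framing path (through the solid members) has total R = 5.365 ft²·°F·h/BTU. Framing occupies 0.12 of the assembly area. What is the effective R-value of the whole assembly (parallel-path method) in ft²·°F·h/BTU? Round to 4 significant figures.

U_eff = 0.88/18.02 + 0.12/5.365 = 0.048835 + 0.022367 = 0.071202
R_eff = 1/U_eff = 14.045 ft²·°F·h/BTU

14.04 ft²·°F·h/BTU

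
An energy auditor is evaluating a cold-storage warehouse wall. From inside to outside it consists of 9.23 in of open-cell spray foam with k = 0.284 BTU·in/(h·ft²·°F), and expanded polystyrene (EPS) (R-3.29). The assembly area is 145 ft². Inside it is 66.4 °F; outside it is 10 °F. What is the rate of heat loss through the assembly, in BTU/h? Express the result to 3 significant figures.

9.23/0.284 = 32.5
R_total = 32.5 + 3.29 = 35.79 ft²·°F·h/BTU
Q = A·ΔT/R = 145 × (66.4 − 10) / 35.79 = 228.5 BTU/h

228 BTU/h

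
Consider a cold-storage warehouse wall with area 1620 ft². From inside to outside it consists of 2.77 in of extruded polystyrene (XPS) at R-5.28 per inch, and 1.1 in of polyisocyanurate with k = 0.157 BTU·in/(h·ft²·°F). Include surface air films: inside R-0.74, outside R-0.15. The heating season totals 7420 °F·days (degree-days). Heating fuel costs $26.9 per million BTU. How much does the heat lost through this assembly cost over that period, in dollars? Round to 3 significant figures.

2.77 × 5.28 = 14.63
1.1/0.157 = 7.006
R_total = 0.74 + 14.63 + 7.006 + 0.15 = 22.52 ft²·°F·h/BTU
E = A × HDD × 24 / R = 1620 × 7420 × 24 / 22.52 = 12810000 BTU
Cost = 12810000/10⁶ × 26.9 = $344.6

345 dollars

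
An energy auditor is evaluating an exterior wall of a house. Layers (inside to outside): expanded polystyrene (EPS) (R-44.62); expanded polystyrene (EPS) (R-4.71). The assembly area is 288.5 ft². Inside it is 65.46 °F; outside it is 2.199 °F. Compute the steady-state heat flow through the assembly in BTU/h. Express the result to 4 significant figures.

370.0 BTU/h

R_total = 44.62 + 4.71 = 49.33 ft²·°F·h/BTU
Q = A·ΔT/R = 288.5 × (65.46 − 2.199) / 49.33 = 369.97 BTU/h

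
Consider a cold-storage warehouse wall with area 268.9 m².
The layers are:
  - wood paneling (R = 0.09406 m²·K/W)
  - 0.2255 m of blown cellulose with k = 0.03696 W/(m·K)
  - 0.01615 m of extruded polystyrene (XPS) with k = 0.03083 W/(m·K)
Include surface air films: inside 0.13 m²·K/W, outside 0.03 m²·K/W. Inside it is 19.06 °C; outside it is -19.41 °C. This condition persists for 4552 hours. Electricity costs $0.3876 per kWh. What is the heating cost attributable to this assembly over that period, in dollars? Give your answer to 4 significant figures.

2653 dollars

0.2255/0.03696 = 6.1012
0.01615/0.03083 = 0.52384
R_total = 0.13 + 0.09406 + 6.1012 + 0.52384 + 0.03 = 6.8791 m²·K/W
Q = 268.9 × (19.06 − (-19.41)) / 6.8791 = 1503.8 W
E = 1503.8 W × 4552 h / 1000 = 6845.2 kWh
Cost = 6845.2 × 0.3876 = $2653.2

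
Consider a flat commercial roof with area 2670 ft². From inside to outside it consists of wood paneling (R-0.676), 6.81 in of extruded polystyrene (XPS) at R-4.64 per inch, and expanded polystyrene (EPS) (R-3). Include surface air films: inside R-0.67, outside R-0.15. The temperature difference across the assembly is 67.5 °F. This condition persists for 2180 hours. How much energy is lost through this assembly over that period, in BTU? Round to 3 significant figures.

10900000 BTU

6.81 × 4.64 = 31.6
R_total = 0.67 + 0.676 + 31.6 + 3 + 0.15 = 36.09 ft²·°F·h/BTU
Q = 2670 × 67.5 / 36.09 = 4993 BTU/h
E = 4993 × 2180 = 10890000 BTU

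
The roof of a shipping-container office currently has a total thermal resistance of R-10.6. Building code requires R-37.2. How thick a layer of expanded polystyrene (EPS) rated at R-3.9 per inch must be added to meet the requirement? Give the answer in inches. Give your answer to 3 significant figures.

ΔR = 37.2 − 10.6 = 26.6 ft²·°F·h/BTU
L = ΔR / (R/in) = 26.6/3.9 = 6.821 in

6.82 in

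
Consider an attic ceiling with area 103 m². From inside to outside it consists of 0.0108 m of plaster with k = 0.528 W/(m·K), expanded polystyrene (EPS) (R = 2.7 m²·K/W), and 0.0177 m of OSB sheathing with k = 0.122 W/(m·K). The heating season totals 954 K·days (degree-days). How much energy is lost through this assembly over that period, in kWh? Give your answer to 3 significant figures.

0.0108/0.528 = 0.02045
0.0177/0.122 = 0.1451
R_total = 0.02045 + 2.7 + 0.1451 = 2.866 m²·K/W
E = A × HDD × 24 / R / 1000 = 103 × 954 × 24 / 2.866 / 1000 = 823 kWh

823 kWh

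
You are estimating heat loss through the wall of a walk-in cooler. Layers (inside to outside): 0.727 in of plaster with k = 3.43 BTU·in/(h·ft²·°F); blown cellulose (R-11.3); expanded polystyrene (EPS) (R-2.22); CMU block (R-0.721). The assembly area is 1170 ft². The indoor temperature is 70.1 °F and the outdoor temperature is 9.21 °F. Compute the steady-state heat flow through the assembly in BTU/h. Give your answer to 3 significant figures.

0.727/3.43 = 0.212
R_total = 0.212 + 11.3 + 2.22 + 0.721 = 14.45 ft²·°F·h/BTU
Q = A·ΔT/R = 1170 × (70.1 − 9.21) / 14.45 = 4929 BTU/h

4930 BTU/h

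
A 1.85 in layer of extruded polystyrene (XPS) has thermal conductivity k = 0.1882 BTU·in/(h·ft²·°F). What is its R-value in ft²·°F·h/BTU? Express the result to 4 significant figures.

9.830 ft²·°F·h/BTU

R = L/k = 1.85/0.1882 = 9.83 ft²·°F·h/BTU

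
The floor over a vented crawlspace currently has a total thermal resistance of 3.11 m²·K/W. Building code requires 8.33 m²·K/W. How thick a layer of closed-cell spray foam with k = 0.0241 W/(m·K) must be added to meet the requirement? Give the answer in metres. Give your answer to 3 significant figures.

ΔR = 8.33 − 3.11 = 5.22 m²·K/W
L = ΔR × k = 5.22 × 0.0241 = 0.1258 m

0.126 m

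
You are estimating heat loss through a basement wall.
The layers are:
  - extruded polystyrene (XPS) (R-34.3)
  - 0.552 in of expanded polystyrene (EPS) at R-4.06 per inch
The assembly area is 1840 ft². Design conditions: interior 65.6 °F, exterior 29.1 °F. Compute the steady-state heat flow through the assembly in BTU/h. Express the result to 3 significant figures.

0.552 × 4.06 = 2.241
R_total = 34.3 + 2.241 = 36.54 ft²·°F·h/BTU
Q = A·ΔT/R = 1840 × (65.6 − 29.1) / 36.54 = 1838 BTU/h

1840 BTU/h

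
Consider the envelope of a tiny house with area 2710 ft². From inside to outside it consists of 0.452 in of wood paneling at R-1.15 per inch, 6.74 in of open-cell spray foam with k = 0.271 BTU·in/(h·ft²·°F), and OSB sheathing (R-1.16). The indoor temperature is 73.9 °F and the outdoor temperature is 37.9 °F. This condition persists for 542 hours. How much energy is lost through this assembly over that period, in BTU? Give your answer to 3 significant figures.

1990000 BTU

0.452 × 1.15 = 0.5198
6.74/0.271 = 24.87
R_total = 0.5198 + 24.87 + 1.16 = 26.55 ft²·°F·h/BTU
Q = 2710 × (73.9 − 37.9) / 26.55 = 3674 BTU/h
E = 3674 × 542 = 1992000 BTU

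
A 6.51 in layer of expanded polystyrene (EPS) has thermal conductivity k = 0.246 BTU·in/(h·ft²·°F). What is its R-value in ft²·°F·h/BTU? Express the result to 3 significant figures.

26.5 ft²·°F·h/BTU

R = L/k = 6.51/0.246 = 26.46 ft²·°F·h/BTU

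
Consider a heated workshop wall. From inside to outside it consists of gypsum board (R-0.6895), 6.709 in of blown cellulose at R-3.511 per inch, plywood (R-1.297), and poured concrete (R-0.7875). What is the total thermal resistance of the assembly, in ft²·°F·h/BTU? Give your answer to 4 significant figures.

6.709 × 3.511 = 23.555
R_total = 0.6895 + 23.555 + 1.297 + 0.7875 = 26.329 ft²·°F·h/BTU

26.33 ft²·°F·h/BTU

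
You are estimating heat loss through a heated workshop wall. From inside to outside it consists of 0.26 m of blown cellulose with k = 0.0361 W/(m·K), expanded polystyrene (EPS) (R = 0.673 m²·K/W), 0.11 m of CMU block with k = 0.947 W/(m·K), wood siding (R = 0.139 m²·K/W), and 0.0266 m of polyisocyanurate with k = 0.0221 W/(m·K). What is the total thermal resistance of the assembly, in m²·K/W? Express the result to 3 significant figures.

9.33 m²·K/W

0.26/0.0361 = 7.202
0.11/0.947 = 0.1162
0.0266/0.0221 = 1.204
R_total = 7.202 + 0.673 + 0.1162 + 0.139 + 1.204 = 9.334 m²·K/W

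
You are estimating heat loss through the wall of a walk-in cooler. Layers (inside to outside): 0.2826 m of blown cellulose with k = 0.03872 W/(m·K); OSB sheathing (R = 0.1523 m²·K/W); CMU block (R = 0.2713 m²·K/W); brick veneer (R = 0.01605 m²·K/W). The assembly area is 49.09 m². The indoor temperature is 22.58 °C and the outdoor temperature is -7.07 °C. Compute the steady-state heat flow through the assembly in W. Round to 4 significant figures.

188.1 W

0.2826/0.03872 = 7.2986
R_total = 7.2986 + 0.1523 + 0.2713 + 0.01605 = 7.7382 m²·K/W
Q = A·ΔT/R = 49.09 × (22.58 − (-7.07)) / 7.7382 = 188.1 W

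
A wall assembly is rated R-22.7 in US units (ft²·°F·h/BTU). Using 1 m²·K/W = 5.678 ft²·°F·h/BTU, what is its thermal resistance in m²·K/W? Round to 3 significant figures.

R_SI = 22.7/5.678 = 3.998

4.00 m²·K/W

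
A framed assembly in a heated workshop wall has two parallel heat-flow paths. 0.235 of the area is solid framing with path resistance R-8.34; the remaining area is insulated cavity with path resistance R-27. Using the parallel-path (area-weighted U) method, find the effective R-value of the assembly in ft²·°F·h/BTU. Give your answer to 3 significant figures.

17.7 ft²·°F·h/BTU

U_eff = 0.765/27 + 0.235/8.34 = 0.02833 + 0.02818 = 0.05651
R_eff = 1/U_eff = 17.7 ft²·°F·h/BTU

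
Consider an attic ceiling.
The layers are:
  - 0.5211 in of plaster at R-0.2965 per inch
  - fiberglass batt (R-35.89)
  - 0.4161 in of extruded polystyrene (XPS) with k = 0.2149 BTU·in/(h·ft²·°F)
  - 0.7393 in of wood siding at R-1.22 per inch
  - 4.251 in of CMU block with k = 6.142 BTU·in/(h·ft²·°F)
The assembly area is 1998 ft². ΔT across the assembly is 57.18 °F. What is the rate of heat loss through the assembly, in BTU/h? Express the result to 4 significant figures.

2887 BTU/h

0.5211 × 0.2965 = 0.15451
0.4161/0.2149 = 1.9362
0.7393 × 1.22 = 0.90195
4.251/6.142 = 0.69212
R_total = 0.15451 + 35.89 + 1.9362 + 0.90195 + 0.69212 = 39.575 ft²·°F·h/BTU
Q = A·ΔT/R = 1998 × 57.18 / 39.575 = 2886.8 BTU/h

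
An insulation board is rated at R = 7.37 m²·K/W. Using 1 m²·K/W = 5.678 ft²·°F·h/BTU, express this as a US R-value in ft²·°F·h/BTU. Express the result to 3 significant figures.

41.8 ft²·°F·h/BTU

R_US = 7.37 × 5.678 = 41.85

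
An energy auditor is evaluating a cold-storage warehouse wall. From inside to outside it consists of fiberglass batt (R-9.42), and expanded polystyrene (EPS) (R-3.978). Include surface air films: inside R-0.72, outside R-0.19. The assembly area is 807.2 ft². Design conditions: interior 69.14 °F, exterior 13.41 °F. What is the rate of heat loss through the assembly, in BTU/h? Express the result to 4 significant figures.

3144 BTU/h

R_total = 0.72 + 9.42 + 3.978 + 0.19 = 14.308 ft²·°F·h/BTU
Q = A·ΔT/R = 807.2 × (69.14 − 13.41) / 14.308 = 3144.1 BTU/h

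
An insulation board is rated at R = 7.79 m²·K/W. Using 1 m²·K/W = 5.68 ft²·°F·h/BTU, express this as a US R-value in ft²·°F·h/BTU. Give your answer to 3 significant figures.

R_US = 7.79 × 5.68 = 44.25

44.2 ft²·°F·h/BTU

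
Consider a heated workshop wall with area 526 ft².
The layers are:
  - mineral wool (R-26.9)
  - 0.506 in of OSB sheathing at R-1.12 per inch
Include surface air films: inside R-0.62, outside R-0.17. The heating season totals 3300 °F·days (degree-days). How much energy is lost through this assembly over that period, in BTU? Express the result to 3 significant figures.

0.506 × 1.12 = 0.5667
R_total = 0.62 + 26.9 + 0.5667 + 0.17 = 28.26 ft²·°F·h/BTU
E = A × HDD × 24 / R = 526 × 3300 × 24 / 28.26 = 1474000 BTU

1470000 BTU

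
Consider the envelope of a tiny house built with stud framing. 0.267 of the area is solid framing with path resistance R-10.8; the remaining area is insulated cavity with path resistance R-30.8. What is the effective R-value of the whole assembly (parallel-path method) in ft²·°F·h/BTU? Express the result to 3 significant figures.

U_eff = 0.733/30.8 + 0.267/10.8 = 0.0238 + 0.02472 = 0.04852
R_eff = 1/U_eff = 20.61 ft²·°F·h/BTU

20.6 ft²·°F·h/BTU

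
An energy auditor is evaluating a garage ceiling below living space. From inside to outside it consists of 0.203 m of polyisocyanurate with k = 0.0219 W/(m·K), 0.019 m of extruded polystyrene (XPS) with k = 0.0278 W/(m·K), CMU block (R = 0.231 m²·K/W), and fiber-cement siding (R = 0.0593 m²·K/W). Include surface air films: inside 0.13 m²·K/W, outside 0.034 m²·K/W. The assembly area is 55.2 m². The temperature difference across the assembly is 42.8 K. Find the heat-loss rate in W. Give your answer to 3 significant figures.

227 W

0.203/0.0219 = 9.269
0.019/0.0278 = 0.6835
R_total = 0.13 + 9.269 + 0.6835 + 0.231 + 0.0593 + 0.034 = 10.41 m²·K/W
Q = A·ΔT/R = 55.2 × 42.8 / 10.41 = 227 W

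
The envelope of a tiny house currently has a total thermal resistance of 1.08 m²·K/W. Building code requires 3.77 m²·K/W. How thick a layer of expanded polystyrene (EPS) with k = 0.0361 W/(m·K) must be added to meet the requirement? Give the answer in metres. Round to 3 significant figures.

ΔR = 3.77 − 1.08 = 2.69 m²·K/W
L = ΔR × k = 2.69 × 0.0361 = 0.09711 m

0.0971 m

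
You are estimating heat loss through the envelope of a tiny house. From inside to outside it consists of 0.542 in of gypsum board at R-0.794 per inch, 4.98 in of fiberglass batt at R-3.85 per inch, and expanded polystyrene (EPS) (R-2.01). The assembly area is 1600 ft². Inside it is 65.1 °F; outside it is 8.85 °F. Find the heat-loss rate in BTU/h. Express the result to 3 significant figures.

4160 BTU/h

0.542 × 0.794 = 0.4303
4.98 × 3.85 = 19.17
R_total = 0.4303 + 19.17 + 2.01 = 21.61 ft²·°F·h/BTU
Q = A·ΔT/R = 1600 × (65.1 − 8.85) / 21.61 = 4164 BTU/h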